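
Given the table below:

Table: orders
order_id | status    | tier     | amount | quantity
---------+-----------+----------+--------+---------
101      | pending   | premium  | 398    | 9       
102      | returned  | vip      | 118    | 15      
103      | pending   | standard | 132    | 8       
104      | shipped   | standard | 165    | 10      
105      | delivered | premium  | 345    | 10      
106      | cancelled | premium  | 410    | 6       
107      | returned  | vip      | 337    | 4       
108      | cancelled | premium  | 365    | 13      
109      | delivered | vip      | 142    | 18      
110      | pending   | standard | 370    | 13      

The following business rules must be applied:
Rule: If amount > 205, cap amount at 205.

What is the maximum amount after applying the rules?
205

Step 1: Original maximum amount = 410
Step 2: Apply cap at 205
Step 3: 6 records had amount > 205 and were capped
Step 4: Maximum after transformation = 205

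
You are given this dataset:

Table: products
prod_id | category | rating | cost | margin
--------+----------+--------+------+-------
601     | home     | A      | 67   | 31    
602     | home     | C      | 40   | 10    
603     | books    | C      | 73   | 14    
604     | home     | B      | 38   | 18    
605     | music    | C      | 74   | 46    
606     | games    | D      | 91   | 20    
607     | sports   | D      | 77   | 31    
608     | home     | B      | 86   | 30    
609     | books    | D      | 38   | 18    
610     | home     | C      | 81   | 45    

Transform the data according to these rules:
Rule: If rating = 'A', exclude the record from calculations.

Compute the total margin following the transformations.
232

Step 1: Identify records where rating = 'A'
Step 2: The excluded records sum to 31
Step 3: Original total margin = 263
Step 4: Remaining total = 263 - 31 = 232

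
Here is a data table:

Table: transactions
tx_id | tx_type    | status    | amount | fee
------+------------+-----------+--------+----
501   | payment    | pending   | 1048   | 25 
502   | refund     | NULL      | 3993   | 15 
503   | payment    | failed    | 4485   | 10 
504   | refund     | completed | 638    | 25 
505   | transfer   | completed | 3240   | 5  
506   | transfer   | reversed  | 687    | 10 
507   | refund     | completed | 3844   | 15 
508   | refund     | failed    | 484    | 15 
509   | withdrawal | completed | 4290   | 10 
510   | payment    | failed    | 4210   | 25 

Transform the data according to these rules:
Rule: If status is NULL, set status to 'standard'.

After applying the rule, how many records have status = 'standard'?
1

Step 1: Count records where status IS NULL
Step 2: Found 1 records with NULL status
Step 3: These records will have status set to 'standard'
Step 4: Records already having status = 'standard': 0
Step 5: Answer: 1 + 0 = 1 records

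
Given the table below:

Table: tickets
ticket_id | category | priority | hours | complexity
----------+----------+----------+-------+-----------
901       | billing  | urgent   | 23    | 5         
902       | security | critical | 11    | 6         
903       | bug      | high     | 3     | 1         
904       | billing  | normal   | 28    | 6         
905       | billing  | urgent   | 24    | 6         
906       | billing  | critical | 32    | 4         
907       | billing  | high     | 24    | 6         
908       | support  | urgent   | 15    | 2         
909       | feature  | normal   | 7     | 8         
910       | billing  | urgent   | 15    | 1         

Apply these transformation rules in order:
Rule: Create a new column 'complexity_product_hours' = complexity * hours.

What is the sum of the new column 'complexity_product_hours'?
869

Step 1: For each record, compute complexity * hours
Example calculations:
  5 * 23 = 115
  6 * 11 = 66
  1 * 3 = 3
  ...
Step 2: Sum all derived values
Step 3: Total = 869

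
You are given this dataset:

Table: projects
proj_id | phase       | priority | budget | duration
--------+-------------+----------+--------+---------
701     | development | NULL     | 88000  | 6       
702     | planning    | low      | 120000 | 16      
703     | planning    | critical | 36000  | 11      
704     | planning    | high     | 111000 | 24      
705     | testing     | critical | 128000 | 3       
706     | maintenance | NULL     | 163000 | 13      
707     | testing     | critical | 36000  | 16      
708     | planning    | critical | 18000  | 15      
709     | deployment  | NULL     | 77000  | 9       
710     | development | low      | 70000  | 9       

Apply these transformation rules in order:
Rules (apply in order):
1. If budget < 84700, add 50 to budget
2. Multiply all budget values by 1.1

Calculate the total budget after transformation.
931975.0

Step 1: Apply Rule 1 - Add 50 to records with budget < 84700
  - 5 records affected: 237000 + (5 × 50) = 237250
  - Unaffected records: 610000
  - Sum after Rule 1: 847250
Step 2: Apply Rule 2 - Multiply all by 1.1
  - 847250 × 1.1 = 931975.0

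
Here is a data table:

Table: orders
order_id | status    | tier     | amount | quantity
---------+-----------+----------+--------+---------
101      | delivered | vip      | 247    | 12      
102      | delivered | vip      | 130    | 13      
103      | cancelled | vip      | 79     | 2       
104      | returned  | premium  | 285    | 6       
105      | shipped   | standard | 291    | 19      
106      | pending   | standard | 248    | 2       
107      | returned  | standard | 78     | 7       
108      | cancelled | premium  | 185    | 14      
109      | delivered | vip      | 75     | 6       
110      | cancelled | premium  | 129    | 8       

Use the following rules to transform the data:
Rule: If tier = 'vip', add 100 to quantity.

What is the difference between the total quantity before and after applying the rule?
400

Step 1: Original sum of quantity = 89
Step 2: 4 records have tier = 'vip'
Step 3: Each affected record changes by 100
Step 4: Total change = 4 × 100 = 400
Step 5: New sum = 89 + 400 = 489
Step 6: Difference = |489 - 89| = 400
        (Sum increased by 400)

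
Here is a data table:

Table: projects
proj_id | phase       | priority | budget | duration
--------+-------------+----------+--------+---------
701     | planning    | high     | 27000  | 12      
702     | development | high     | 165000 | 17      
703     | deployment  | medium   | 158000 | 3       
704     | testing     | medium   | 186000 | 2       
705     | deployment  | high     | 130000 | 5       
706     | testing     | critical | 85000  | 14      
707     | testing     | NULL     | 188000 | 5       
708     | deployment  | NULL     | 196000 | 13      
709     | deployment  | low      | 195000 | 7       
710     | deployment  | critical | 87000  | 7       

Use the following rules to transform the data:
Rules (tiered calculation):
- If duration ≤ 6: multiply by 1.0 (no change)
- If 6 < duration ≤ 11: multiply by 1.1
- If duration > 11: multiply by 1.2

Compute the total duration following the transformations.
97.6

Step 1: Tier 1 (duration ≤ 6): 4 records, sum = 15 × 1.0 = 15.0
Step 2: Tier 2 (6 < duration ≤ 11): 2 records, sum = 14 × 1.1 = 15.4
Step 3: Tier 3 (duration > 11): 4 records, sum = 56 × 1.2 = 67.2
Step 4: Final sum = 15.0 + 15.4 + 67.2 = 97.6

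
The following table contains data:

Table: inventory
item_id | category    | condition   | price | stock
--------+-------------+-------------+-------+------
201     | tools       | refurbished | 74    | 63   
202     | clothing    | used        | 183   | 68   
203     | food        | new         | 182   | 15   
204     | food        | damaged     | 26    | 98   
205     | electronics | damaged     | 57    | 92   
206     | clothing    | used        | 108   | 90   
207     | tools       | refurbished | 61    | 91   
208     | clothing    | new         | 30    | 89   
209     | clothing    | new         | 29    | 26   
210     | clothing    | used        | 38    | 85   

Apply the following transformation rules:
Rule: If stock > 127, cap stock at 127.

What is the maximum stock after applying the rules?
98

Step 1: Original maximum stock = 98
Step 2: Check cap of 127 against maximum
Step 3: No records exceed the cap (max 98 <= cap 127), so no capping applies
Step 4: Maximum after transformation = 98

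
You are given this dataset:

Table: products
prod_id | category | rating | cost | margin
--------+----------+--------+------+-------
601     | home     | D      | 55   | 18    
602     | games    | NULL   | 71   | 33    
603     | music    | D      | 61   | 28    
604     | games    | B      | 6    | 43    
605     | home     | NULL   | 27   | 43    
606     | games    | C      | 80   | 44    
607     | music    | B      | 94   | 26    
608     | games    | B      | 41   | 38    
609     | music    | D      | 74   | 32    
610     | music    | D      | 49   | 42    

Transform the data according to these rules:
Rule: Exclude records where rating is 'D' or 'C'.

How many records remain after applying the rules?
5

Step 1: Count records to exclude
  - 4 (D) + 1 (C) = 5 records
Step 2: Total records: 10
Step 3: Remaining = 10 - 5 = 5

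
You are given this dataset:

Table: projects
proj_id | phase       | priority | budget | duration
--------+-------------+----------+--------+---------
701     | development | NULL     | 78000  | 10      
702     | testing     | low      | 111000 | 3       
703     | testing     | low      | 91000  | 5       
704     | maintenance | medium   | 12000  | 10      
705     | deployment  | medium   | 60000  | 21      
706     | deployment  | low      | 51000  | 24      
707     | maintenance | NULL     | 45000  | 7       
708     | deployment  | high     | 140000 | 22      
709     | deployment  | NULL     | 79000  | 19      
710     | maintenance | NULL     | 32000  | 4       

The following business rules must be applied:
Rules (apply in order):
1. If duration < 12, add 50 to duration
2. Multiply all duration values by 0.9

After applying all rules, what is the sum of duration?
382.5

Step 1: Apply Rule 1 - Add 50 to records with duration < 12
  - 6 records affected: 39 + (6 × 50) = 339
  - Unaffected records: 86
  - Sum after Rule 1: 425
Step 2: Apply Rule 2 - Multiply all by 0.9
  - 425 × 0.9 = 382.5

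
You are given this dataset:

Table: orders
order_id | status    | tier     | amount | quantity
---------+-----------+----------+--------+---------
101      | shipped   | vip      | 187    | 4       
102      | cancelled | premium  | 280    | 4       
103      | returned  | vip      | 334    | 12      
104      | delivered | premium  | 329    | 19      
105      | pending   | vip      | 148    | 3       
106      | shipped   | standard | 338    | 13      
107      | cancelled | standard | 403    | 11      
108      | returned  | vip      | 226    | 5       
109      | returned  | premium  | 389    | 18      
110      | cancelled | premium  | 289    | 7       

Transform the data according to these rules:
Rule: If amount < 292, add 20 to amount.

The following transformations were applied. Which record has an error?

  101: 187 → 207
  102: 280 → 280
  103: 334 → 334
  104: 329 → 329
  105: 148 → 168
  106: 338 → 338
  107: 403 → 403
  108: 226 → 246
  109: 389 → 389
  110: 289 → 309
Record 102 has an error. The correct transformed value should be 300, not 280.

Step 1: Check each record against the rule
Step 2: Record 102 has amount = 280
Step 3: Since 280 < 292, the bonus should have been applied
Step 4: Correct value = 300, but claimed value = 280
Conclusion: Record 102 has the error.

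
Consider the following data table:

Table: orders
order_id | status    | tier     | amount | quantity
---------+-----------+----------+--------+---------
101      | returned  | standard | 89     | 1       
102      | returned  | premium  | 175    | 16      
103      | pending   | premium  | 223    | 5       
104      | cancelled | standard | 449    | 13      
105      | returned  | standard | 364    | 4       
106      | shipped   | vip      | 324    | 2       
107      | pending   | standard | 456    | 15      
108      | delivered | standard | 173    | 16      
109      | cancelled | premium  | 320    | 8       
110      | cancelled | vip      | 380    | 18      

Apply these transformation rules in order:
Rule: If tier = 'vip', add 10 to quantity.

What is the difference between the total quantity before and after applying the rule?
20

Step 1: Original sum of quantity = 98
Step 2: 2 records have tier = 'vip'
Step 3: Each affected record changes by 10
Step 4: Total change = 2 × 10 = 20
Step 5: New sum = 98 + 20 = 118
Step 6: Difference = |118 - 98| = 20
        (Sum increased by 20)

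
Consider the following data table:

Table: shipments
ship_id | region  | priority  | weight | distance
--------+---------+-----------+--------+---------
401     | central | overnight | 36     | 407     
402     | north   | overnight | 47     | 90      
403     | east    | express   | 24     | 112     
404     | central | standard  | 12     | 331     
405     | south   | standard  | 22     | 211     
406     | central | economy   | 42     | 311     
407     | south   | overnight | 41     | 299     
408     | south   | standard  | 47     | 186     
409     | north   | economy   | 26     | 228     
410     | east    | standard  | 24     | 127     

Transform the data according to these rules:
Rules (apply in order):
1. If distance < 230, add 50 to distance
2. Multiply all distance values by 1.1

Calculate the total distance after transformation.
2862.2

Step 1: Apply Rule 1 - Add 50 to records with distance < 230
  - 6 records affected: 954 + (6 × 50) = 1254
  - Unaffected records: 1348
  - Sum after Rule 1: 2602
Step 2: Apply Rule 2 - Multiply all by 1.1
  - 2602 × 1.1 = 2862.2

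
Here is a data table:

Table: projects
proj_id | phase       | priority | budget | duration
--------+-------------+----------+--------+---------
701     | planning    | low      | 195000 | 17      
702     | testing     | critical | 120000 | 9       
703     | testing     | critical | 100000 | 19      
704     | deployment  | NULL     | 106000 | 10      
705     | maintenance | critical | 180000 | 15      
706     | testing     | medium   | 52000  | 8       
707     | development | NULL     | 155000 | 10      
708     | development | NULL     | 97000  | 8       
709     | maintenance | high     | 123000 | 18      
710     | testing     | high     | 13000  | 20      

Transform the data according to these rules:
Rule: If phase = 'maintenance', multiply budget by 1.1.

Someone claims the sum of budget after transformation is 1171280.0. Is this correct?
No, the correct result is 1171300.0.

Step 1: Calculate the correct sum after transformation
Step 2: Apply multiplier 1.1 to records where phase = 'maintenance'
Step 3: Correct result = 1171300.0
Step 4: Claimed result = 1171280.0
Step 5: 1171300.0 ≠ 1171280.0
Conclusion: The claimed result is incorrect. The correct answer is 1171300.0.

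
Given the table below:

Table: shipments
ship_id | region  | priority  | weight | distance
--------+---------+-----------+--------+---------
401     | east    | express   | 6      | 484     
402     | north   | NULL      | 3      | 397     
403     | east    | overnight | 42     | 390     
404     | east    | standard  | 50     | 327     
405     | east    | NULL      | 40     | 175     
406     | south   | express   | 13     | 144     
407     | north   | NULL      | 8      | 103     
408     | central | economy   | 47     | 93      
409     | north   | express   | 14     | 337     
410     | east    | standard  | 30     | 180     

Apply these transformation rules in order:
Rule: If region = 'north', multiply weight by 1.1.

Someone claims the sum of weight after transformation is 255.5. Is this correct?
Yes, the result is correct.

Step 1: Calculate the correct sum after transformation
Step 2: Apply multiplier 1.1 to records where region = 'north'
Step 3: Correct result = 255.5
Step 4: Claimed result = 255.5
Step 5: 255.5 = 255.5 ✓
Conclusion: The claimed result is correct.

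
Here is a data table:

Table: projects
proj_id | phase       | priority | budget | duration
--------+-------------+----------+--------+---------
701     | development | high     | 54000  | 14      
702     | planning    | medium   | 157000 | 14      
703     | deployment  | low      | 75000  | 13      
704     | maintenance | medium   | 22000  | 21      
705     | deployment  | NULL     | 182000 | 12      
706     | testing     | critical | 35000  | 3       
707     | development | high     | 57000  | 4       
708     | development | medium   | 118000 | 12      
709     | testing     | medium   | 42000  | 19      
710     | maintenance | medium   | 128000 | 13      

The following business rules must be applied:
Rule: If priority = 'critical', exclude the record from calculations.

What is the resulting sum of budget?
835000

Step 1: Identify records where priority = 'critical'
Step 2: The excluded records sum to 35000
Step 3: Original total budget = 870000
Step 4: Remaining total = 870000 - 35000 = 835000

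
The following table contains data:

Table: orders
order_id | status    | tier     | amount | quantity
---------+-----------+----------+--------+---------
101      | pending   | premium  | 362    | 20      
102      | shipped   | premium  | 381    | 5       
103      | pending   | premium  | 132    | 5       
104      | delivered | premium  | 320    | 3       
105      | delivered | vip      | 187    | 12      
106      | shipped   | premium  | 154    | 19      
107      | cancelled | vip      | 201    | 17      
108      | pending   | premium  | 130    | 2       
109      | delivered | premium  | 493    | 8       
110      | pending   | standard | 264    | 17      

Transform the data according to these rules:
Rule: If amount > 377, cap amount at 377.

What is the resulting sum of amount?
2504

Step 1: 2 records have amount > 377
Step 2: These records originally summed to 874
Step 3: After capping: 2 × 377 = 754
Step 4: Unaffected records sum: 1750
Step 5: Final sum = 754 + 1750 = 2504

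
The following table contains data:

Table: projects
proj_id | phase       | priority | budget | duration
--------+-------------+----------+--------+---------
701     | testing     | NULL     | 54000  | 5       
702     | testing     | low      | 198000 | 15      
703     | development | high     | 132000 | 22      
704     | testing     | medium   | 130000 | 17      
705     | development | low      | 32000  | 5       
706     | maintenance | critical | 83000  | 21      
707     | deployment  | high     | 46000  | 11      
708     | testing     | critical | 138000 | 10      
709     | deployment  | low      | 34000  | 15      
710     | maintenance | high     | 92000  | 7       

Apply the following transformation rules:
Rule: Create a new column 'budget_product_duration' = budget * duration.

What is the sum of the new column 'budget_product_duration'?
13297000

Step 1: For each record, compute budget * duration
Example calculations:
  54000 * 5 = 270000
  198000 * 15 = 2970000
  132000 * 22 = 2904000
  ...
Step 2: Sum all derived values
Step 3: Total = 13297000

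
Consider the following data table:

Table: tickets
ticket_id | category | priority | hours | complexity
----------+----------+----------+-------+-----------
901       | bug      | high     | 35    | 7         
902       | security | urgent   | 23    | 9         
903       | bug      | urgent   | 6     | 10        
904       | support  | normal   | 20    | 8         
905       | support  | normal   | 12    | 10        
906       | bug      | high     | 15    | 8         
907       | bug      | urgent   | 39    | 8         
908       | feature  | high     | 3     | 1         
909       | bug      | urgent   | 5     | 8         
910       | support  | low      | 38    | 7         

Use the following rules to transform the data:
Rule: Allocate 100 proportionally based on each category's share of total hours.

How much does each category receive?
bug: 51.02, feature: 1.53, security: 11.73, support: 35.71

Step 1: Calculate total hours = 196
Step 2: Calculate each category's proportion:
  bug: 100/196 = 51.02% → 51.02
  feature: 3/196 = 1.53% → 1.53
  security: 23/196 = 11.73% → 11.73
  support: 70/196 = 35.71% → 35.71
Step 3: Verify: sum of allocations ≈ 100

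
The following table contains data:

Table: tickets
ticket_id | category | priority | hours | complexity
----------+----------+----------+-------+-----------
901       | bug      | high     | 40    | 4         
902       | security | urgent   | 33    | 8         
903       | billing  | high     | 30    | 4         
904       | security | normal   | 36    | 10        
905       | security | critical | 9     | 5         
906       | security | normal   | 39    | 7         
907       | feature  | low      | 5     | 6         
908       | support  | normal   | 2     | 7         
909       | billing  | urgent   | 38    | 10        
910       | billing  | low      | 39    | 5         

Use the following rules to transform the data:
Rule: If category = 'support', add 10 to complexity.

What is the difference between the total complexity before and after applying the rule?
10

Step 1: Original sum of complexity = 66
Step 2: 1 records have category = 'support'
Step 3: Each affected record changes by 10
Step 4: Total change = 1 × 10 = 10
Step 5: New sum = 66 + 10 = 76
Step 6: Difference = |76 - 66| = 10
        (Sum increased by 10)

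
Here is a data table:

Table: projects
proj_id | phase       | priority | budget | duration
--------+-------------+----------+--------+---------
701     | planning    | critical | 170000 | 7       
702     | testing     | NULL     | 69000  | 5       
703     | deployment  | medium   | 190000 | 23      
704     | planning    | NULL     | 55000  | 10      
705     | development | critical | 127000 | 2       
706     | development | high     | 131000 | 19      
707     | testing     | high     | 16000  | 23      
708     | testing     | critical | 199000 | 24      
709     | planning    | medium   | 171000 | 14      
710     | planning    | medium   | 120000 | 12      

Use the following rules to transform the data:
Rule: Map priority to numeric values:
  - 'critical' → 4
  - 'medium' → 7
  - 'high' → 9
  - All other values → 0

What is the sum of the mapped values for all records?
51

Step 1: Apply mapping to each record
Step 2: Count by status:
  'critical': 3 records × 4 = 12
  'medium': 3 records × 7 = 21
  'high': 2 records × 9 = 18
Step 3: Sum all mapped values = 51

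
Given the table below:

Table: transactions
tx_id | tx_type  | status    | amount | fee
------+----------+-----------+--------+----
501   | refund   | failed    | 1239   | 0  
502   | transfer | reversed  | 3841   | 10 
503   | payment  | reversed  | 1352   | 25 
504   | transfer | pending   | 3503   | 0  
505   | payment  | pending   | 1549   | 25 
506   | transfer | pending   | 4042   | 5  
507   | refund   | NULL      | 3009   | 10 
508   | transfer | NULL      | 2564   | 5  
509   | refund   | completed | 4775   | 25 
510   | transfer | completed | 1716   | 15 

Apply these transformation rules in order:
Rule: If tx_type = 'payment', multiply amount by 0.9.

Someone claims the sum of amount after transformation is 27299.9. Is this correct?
Yes, the result is correct.

Step 1: Calculate the correct sum after transformation
Step 2: Apply multiplier 0.9 to records where tx_type = 'payment'
Step 3: Correct result = 27299.9
Step 4: Claimed result = 27299.9
Step 5: 27299.9 = 27299.9 ✓
Conclusion: The claimed result is correct.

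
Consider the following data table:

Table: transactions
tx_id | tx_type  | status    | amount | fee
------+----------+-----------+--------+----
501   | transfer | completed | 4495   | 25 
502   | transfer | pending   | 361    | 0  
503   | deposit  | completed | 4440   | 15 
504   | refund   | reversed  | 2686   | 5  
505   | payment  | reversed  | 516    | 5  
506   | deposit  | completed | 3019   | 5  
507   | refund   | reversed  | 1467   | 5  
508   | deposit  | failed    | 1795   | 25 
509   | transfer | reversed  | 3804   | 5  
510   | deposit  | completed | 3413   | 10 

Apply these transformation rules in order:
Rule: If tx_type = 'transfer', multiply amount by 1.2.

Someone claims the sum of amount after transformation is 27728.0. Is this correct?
Yes, the result is correct.

Step 1: Calculate the correct sum after transformation
Step 2: Apply multiplier 1.2 to records where tx_type = 'transfer'
Step 3: Correct result = 27728.0
Step 4: Claimed result = 27728.0
Step 5: 27728.0 = 27728.0 ✓
Conclusion: The claimed result is correct.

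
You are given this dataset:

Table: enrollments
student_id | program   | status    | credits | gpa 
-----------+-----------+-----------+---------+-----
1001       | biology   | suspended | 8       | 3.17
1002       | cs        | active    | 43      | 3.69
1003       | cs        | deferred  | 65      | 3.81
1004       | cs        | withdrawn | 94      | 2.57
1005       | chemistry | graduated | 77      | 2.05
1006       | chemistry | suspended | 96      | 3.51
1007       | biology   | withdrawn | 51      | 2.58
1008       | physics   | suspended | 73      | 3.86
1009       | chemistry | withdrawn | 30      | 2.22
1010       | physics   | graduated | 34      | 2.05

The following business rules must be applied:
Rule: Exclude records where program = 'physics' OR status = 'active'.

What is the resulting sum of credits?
421

Step 1: Find records where program = 'physics' OR status = 'active'
Step 2: 3 records match, summing to 150
Step 3: Original sum: 571
Step 4: Remaining sum = 571 - 150 = 421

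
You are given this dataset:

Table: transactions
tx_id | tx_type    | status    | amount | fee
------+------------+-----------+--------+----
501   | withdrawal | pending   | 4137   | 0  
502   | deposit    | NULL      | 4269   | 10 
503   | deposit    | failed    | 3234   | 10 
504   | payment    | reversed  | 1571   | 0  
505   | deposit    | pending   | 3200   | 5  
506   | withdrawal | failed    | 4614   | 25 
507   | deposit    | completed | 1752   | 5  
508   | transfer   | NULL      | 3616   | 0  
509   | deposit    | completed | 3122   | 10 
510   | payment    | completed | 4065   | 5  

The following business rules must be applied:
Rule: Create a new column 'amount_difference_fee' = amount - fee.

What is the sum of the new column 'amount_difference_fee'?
33510

Step 1: For each record, compute amount - fee
Example calculations:
  4137 - 0 = 4137
  4269 - 10 = 4259
  3234 - 10 = 3224
  ...
Step 2: Sum all derived values
Step 3: Total = 33510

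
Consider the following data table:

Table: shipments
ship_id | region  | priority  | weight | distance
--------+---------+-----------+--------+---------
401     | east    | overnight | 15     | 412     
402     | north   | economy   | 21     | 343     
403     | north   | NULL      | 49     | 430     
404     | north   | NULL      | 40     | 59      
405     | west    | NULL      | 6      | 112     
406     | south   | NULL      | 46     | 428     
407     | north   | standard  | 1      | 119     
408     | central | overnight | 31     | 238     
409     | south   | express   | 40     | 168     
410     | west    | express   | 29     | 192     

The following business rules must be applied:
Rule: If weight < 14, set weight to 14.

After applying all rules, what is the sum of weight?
299

Step 1: 2 records have weight < 14
Step 2: These records originally summed to 7
Step 3: After setting to minimum: 2 × 14 = 28
Step 4: Unaffected records sum: 271
Step 5: Final sum = 28 + 271 = 299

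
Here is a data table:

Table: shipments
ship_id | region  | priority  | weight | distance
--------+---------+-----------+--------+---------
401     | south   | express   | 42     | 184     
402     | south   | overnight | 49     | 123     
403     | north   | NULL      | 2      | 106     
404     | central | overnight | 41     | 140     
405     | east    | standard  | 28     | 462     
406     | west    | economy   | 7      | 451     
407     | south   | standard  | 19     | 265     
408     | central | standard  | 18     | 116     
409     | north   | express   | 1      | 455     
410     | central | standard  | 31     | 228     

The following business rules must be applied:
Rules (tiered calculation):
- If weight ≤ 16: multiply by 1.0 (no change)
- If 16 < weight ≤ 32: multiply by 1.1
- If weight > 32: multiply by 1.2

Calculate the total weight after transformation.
274.0

Step 1: Tier 1 (weight ≤ 16): 3 records, sum = 10 × 1.0 = 10.0
Step 2: Tier 2 (16 < weight ≤ 32): 4 records, sum = 96 × 1.1 = 105.6
Step 3: Tier 3 (weight > 32): 3 records, sum = 132 × 1.2 = 158.4
Step 4: Final sum = 10.0 + 105.6 + 158.4 = 274.0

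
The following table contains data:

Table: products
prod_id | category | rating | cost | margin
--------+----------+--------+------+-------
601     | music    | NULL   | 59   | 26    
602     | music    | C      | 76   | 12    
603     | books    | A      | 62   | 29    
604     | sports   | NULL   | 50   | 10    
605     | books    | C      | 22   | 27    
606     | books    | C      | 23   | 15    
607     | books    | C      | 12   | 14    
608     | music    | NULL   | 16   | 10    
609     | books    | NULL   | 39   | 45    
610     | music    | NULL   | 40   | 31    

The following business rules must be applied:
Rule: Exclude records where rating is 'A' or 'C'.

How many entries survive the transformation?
5

Step 1: Count records to exclude
  - 1 (A) + 4 (C) = 5 records
Step 2: Total records: 10
Step 3: Remaining = 10 - 5 = 5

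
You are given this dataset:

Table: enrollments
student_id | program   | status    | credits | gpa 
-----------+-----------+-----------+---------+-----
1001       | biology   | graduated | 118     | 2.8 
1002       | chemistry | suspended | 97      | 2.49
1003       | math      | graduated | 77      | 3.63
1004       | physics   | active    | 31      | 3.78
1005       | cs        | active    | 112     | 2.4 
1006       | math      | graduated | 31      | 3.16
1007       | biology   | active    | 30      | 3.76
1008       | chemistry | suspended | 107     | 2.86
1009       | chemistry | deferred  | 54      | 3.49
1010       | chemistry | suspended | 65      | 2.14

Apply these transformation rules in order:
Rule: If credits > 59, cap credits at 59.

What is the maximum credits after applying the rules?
59

Step 1: Original maximum credits = 118
Step 2: Apply cap at 59
Step 3: 6 records had credits > 59 and were capped
Step 4: Maximum after transformation = 59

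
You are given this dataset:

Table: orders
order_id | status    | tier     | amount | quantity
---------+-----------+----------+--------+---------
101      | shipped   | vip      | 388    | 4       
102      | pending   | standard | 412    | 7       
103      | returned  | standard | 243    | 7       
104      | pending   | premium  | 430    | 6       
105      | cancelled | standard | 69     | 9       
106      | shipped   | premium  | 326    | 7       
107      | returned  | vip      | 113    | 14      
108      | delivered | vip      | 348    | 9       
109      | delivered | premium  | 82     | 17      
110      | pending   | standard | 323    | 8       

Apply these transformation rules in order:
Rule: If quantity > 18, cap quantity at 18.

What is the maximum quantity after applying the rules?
17

Step 1: Original maximum quantity = 17
Step 2: Check cap of 18 against maximum
Step 3: No records exceed the cap (max 17 <= cap 18), so no capping applies
Step 4: Maximum after transformation = 17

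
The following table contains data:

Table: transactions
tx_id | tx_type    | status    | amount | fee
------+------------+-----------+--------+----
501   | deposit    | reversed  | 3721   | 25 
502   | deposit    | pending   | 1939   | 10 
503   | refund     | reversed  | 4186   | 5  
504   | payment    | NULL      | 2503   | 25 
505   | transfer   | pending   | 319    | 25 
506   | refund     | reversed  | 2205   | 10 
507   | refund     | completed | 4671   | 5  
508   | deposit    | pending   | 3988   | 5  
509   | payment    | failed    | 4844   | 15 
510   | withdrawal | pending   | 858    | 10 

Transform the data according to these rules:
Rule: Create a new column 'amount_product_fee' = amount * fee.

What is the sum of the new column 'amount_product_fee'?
350480

Step 1: For each record, compute amount * fee
Example calculations:
  3721 * 25 = 93025
  1939 * 10 = 19390
  4186 * 5 = 20930
  ...
Step 2: Sum all derived values
Step 3: Total = 350480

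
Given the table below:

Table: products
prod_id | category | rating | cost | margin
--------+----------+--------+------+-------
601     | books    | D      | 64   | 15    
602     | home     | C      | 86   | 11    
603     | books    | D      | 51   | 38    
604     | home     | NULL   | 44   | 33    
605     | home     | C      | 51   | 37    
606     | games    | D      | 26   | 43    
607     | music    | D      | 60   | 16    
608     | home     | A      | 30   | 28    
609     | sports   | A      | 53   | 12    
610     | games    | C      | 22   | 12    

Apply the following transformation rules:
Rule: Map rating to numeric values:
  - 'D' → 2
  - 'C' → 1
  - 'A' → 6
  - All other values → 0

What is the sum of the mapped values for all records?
23

Step 1: Apply mapping to each record
Step 2: Count by status:
  'D': 4 records × 2 = 8
  'C': 3 records × 1 = 3
  'A': 2 records × 6 = 12
Step 3: Sum all mapped values = 23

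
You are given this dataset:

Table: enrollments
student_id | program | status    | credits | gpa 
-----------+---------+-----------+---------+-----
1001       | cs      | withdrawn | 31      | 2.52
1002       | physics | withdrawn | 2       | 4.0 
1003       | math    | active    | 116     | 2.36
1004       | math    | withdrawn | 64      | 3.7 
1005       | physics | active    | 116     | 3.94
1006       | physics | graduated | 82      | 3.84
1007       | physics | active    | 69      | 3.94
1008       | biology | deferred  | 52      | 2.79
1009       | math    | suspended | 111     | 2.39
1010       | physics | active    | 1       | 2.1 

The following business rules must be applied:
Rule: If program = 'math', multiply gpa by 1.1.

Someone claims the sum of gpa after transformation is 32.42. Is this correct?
Yes, the result is correct.

Step 1: Calculate the correct sum after transformation
Step 2: Apply multiplier 1.1 to records where program = 'math'
Step 3: Correct result = 32.42
Step 4: Claimed result = 32.42
Step 5: 32.42 = 32.42 ✓
Conclusion: The claimed result is correct.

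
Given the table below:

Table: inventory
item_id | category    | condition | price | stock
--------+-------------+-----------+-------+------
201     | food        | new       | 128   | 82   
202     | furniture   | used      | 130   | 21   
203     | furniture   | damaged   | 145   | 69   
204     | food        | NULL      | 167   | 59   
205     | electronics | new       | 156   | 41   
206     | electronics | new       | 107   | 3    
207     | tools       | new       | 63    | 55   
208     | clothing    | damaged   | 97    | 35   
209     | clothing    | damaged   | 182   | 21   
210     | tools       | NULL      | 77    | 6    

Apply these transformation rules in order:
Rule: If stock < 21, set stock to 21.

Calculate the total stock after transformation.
425

Step 1: 2 records have stock < 21
Step 2: These records originally summed to 9
Step 3: After setting to minimum: 2 × 21 = 42
Step 4: Unaffected records sum: 383
Step 5: Final sum = 42 + 383 = 425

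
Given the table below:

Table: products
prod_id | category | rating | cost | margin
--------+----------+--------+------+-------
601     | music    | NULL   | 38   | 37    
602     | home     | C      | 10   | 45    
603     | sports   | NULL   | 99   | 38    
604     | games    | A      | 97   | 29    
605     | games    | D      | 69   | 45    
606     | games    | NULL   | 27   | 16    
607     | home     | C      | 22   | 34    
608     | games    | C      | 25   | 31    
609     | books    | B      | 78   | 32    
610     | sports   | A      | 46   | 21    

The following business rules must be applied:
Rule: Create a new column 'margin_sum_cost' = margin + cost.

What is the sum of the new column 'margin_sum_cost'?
839

Step 1: For each record, compute margin + cost
Example calculations:
  37 + 38 = 75
  45 + 10 = 55
  38 + 99 = 137
  ...
Step 2: Sum all derived values
Step 3: Total = 839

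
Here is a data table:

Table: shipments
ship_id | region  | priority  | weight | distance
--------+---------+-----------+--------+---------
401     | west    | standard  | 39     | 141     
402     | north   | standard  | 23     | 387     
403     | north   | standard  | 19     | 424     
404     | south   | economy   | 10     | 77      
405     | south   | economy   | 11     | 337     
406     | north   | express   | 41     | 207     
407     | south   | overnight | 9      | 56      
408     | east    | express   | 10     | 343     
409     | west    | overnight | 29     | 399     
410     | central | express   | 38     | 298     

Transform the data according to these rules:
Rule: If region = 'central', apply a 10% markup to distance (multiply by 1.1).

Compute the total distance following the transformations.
2698.8

Step 1: Records with region = 'central' have total distance = 298
Step 2: Apply multiplier: 298 × 1.1 = 327.8
Step 3: Other records total: 2371
Step 4: Final sum = 327.8 + 2371 = 2698.8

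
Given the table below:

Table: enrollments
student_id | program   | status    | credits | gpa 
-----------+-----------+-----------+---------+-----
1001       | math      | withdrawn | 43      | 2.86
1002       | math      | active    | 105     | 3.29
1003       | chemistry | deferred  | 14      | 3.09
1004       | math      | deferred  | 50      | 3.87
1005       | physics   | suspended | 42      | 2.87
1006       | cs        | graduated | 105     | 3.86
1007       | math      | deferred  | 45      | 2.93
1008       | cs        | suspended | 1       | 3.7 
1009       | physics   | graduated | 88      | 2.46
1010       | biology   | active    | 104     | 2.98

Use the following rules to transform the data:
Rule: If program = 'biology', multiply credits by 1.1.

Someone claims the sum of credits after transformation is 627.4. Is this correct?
No, the correct result is 607.4.

Step 1: Calculate the correct sum after transformation
Step 2: Apply multiplier 1.1 to records where program = 'biology'
Step 3: Correct result = 607.4
Step 4: Claimed result = 627.4
Step 5: 607.4 ≠ 627.4
Conclusion: The claimed result is incorrect. The correct answer is 607.4.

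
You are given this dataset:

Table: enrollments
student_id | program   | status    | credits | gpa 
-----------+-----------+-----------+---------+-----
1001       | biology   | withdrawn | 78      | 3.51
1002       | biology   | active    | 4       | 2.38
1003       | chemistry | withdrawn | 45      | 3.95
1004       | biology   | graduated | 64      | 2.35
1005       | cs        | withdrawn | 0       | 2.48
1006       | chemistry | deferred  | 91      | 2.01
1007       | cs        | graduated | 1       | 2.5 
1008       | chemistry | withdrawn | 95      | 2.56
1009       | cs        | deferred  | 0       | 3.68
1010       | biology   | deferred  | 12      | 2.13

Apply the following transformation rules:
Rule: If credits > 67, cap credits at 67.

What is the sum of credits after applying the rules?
327

Step 1: 3 records have credits > 67
Step 2: These records originally summed to 264
Step 3: After capping: 3 × 67 = 201
Step 4: Unaffected records sum: 126
Step 5: Final sum = 201 + 126 = 327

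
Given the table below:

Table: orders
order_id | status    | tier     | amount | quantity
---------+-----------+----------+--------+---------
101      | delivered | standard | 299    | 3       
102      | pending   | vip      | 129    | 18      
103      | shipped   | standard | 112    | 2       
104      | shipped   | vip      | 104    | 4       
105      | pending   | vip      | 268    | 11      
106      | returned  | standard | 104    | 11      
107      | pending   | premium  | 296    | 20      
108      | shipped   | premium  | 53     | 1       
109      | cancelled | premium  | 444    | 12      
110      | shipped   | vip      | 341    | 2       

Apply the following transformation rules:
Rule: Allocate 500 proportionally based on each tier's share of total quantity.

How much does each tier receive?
premium: 196.43, standard: 95.24, vip: 208.33

Step 1: Calculate total quantity = 84
Step 2: Calculate each tier's proportion:
  premium: 33/84 = 39.29% → 196.43
  standard: 16/84 = 19.05% → 95.24
  vip: 35/84 = 41.67% → 208.33
Step 3: Verify: sum of allocations ≈ 500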